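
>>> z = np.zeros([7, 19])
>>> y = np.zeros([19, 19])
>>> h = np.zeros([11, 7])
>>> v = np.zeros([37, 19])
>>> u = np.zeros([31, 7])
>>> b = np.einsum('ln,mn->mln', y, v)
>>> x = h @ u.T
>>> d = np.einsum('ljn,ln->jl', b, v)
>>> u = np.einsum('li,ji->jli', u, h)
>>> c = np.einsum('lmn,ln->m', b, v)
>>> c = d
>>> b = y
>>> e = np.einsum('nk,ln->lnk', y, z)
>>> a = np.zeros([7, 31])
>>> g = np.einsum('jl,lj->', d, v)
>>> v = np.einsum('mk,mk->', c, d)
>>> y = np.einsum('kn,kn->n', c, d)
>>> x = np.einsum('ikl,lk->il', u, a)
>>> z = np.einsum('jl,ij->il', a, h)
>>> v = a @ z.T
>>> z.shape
(11, 31)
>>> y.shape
(37,)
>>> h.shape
(11, 7)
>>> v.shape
(7, 11)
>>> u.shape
(11, 31, 7)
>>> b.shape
(19, 19)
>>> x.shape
(11, 7)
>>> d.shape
(19, 37)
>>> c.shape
(19, 37)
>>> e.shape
(7, 19, 19)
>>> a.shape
(7, 31)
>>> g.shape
()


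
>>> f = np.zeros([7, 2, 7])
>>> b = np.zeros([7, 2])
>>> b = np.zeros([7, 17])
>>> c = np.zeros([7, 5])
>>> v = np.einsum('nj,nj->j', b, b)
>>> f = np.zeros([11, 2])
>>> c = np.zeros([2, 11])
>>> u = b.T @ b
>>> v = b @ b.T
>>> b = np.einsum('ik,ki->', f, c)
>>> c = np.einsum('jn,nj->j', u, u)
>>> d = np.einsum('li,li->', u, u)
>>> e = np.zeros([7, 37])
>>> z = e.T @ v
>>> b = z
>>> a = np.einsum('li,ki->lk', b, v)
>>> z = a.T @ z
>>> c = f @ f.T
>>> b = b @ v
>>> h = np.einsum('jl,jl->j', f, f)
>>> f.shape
(11, 2)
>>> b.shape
(37, 7)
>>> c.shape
(11, 11)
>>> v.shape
(7, 7)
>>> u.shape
(17, 17)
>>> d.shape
()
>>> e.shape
(7, 37)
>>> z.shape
(7, 7)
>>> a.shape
(37, 7)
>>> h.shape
(11,)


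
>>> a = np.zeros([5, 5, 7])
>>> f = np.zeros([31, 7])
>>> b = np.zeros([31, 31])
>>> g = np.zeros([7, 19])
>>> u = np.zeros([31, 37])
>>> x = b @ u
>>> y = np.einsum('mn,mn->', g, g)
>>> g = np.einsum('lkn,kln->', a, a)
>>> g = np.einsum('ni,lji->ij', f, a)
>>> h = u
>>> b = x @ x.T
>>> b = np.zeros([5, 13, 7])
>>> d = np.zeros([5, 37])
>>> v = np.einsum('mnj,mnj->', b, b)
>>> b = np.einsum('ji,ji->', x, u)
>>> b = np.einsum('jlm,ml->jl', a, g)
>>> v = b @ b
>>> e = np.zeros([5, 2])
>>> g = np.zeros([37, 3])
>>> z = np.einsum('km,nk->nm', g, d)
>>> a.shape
(5, 5, 7)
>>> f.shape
(31, 7)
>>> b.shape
(5, 5)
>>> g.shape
(37, 3)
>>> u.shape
(31, 37)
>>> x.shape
(31, 37)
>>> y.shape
()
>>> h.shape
(31, 37)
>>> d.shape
(5, 37)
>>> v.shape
(5, 5)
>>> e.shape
(5, 2)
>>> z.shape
(5, 3)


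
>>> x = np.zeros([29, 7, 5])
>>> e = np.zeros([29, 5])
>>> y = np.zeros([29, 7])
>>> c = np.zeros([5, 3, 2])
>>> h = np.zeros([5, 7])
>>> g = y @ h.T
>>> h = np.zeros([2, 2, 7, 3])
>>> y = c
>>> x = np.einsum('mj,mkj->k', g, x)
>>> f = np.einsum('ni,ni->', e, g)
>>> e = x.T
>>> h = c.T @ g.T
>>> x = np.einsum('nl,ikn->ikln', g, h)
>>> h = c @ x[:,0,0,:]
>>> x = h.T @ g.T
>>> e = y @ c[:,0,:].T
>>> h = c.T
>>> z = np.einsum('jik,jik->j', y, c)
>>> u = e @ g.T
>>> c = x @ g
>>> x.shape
(29, 3, 29)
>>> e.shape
(5, 3, 5)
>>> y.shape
(5, 3, 2)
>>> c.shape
(29, 3, 5)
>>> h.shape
(2, 3, 5)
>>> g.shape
(29, 5)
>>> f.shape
()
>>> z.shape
(5,)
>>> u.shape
(5, 3, 29)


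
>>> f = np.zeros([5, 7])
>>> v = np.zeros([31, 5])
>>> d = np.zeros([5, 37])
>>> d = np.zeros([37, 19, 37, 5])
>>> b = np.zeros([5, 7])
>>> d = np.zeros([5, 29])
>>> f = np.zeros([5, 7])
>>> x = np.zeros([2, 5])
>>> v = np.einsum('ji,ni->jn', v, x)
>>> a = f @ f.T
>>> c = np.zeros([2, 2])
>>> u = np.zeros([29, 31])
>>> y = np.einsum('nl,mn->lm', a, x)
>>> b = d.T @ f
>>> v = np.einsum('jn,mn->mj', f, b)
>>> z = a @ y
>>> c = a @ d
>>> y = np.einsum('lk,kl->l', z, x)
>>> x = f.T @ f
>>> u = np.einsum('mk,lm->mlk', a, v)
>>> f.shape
(5, 7)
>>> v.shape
(29, 5)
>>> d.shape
(5, 29)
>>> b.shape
(29, 7)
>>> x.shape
(7, 7)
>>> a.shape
(5, 5)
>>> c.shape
(5, 29)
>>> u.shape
(5, 29, 5)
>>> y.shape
(5,)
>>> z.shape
(5, 2)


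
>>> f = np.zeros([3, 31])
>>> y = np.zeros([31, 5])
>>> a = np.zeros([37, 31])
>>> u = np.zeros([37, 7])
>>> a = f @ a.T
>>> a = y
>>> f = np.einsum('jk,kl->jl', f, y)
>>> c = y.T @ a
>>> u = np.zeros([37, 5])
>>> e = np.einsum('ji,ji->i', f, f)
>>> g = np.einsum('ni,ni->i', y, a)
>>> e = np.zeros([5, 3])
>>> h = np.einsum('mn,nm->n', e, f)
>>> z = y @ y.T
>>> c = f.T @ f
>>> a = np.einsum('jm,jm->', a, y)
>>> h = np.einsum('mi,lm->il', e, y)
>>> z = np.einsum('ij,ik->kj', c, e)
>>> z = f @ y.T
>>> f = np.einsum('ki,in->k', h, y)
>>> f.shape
(3,)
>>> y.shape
(31, 5)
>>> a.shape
()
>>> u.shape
(37, 5)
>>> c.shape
(5, 5)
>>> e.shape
(5, 3)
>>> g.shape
(5,)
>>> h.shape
(3, 31)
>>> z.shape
(3, 31)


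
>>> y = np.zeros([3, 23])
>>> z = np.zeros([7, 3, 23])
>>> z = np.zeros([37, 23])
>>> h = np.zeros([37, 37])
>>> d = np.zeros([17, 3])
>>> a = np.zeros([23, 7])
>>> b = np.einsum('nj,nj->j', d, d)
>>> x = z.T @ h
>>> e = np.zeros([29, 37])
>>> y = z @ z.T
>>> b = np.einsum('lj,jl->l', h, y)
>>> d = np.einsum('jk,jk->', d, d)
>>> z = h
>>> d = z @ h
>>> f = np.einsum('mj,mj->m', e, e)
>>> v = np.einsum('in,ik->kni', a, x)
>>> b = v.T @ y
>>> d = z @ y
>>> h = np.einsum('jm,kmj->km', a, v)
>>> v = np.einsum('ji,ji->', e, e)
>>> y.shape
(37, 37)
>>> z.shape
(37, 37)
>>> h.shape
(37, 7)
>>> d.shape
(37, 37)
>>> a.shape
(23, 7)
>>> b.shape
(23, 7, 37)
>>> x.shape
(23, 37)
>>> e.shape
(29, 37)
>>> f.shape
(29,)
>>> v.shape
()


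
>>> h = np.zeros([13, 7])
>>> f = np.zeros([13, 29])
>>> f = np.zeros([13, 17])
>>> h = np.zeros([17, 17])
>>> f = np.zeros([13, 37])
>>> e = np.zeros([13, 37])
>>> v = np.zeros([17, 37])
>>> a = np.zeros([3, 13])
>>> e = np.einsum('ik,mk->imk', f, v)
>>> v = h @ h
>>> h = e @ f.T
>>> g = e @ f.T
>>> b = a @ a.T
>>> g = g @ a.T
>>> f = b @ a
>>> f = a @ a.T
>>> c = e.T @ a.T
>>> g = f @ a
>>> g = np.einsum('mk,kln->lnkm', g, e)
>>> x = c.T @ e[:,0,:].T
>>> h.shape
(13, 17, 13)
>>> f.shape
(3, 3)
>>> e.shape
(13, 17, 37)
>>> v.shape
(17, 17)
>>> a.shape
(3, 13)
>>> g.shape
(17, 37, 13, 3)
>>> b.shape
(3, 3)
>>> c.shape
(37, 17, 3)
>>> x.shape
(3, 17, 13)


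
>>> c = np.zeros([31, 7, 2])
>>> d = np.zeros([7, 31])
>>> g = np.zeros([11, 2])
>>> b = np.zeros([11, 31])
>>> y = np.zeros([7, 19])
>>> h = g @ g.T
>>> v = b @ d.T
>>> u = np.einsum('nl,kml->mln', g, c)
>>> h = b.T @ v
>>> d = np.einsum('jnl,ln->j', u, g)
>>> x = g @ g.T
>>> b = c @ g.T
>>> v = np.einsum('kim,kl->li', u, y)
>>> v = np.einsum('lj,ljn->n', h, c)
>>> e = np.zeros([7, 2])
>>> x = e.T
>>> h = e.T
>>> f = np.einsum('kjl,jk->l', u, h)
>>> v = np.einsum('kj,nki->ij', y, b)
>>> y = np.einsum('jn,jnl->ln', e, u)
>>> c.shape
(31, 7, 2)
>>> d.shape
(7,)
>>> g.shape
(11, 2)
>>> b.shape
(31, 7, 11)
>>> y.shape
(11, 2)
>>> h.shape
(2, 7)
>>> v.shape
(11, 19)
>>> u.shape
(7, 2, 11)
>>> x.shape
(2, 7)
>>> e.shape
(7, 2)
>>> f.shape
(11,)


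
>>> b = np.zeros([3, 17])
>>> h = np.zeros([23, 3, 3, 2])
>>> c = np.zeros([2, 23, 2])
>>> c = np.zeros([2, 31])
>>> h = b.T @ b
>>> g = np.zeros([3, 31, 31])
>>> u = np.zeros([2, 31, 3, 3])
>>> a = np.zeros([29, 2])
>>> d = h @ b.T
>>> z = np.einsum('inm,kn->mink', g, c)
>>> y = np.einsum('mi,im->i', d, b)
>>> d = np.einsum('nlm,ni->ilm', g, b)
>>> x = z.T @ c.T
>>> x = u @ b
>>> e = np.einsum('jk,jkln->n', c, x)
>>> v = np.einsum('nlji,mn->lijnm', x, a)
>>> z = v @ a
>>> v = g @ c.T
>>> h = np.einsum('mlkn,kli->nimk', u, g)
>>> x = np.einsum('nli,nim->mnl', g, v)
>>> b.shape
(3, 17)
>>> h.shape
(3, 31, 2, 3)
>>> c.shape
(2, 31)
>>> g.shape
(3, 31, 31)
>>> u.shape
(2, 31, 3, 3)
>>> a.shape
(29, 2)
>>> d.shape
(17, 31, 31)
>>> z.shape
(31, 17, 3, 2, 2)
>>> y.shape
(3,)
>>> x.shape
(2, 3, 31)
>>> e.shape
(17,)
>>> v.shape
(3, 31, 2)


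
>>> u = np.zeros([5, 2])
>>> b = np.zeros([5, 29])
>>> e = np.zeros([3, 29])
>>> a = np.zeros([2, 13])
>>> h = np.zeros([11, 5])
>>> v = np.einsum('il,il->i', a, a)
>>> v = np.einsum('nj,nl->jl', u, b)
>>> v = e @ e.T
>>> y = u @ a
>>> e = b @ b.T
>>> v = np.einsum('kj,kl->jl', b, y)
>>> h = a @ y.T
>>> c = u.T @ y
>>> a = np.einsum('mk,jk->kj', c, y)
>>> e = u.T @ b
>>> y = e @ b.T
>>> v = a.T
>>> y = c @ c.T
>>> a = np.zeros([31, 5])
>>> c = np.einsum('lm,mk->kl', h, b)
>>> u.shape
(5, 2)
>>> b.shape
(5, 29)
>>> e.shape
(2, 29)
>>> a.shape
(31, 5)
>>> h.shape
(2, 5)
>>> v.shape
(5, 13)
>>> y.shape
(2, 2)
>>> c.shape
(29, 2)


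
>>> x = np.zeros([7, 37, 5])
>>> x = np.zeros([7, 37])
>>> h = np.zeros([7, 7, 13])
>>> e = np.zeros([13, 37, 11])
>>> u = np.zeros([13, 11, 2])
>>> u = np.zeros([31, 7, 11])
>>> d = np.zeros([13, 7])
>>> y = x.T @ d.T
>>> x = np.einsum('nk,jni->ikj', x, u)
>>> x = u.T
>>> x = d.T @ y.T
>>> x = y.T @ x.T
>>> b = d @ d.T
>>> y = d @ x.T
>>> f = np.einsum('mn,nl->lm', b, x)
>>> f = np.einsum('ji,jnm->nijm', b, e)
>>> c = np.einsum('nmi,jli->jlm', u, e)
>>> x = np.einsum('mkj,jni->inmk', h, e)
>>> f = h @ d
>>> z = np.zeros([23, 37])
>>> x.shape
(11, 37, 7, 7)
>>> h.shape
(7, 7, 13)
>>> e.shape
(13, 37, 11)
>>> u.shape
(31, 7, 11)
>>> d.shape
(13, 7)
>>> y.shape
(13, 13)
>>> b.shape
(13, 13)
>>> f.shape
(7, 7, 7)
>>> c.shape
(13, 37, 7)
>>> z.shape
(23, 37)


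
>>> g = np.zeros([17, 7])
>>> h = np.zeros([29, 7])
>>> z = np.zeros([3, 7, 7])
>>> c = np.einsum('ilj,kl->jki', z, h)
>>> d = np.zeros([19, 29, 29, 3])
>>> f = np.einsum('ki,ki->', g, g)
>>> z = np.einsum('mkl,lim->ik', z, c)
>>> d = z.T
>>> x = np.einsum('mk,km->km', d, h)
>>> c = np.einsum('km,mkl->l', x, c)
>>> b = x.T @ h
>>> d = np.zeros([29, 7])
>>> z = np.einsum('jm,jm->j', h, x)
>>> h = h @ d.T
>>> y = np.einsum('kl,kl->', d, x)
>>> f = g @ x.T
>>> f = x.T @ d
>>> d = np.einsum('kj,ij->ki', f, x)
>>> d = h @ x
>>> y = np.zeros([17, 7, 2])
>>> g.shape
(17, 7)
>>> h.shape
(29, 29)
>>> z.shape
(29,)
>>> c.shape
(3,)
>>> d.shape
(29, 7)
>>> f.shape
(7, 7)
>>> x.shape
(29, 7)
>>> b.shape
(7, 7)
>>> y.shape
(17, 7, 2)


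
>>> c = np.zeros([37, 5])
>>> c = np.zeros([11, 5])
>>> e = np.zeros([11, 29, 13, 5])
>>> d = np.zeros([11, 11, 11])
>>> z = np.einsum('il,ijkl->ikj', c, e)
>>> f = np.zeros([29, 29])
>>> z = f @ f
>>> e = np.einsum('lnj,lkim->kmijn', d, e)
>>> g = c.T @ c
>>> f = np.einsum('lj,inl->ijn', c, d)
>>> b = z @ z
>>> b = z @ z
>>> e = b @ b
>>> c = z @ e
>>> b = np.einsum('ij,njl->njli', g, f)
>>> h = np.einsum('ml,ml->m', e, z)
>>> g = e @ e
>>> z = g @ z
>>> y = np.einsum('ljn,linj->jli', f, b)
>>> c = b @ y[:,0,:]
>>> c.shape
(11, 5, 11, 5)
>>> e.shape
(29, 29)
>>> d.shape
(11, 11, 11)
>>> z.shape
(29, 29)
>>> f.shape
(11, 5, 11)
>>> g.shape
(29, 29)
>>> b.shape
(11, 5, 11, 5)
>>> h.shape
(29,)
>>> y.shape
(5, 11, 5)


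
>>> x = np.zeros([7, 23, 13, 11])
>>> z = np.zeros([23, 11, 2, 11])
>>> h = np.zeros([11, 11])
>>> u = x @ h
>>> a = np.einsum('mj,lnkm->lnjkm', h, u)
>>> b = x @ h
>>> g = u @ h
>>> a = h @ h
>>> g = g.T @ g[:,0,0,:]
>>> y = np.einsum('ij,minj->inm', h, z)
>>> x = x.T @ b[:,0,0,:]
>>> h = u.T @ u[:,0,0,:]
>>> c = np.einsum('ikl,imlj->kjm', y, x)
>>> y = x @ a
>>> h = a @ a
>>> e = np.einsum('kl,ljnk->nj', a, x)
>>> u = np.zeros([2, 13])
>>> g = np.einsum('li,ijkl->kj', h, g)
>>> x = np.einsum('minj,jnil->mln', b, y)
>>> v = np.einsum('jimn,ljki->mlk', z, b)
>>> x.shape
(7, 11, 13)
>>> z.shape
(23, 11, 2, 11)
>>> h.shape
(11, 11)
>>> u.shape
(2, 13)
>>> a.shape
(11, 11)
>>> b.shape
(7, 23, 13, 11)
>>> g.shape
(23, 13)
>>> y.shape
(11, 13, 23, 11)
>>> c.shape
(2, 11, 13)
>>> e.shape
(23, 13)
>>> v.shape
(2, 7, 13)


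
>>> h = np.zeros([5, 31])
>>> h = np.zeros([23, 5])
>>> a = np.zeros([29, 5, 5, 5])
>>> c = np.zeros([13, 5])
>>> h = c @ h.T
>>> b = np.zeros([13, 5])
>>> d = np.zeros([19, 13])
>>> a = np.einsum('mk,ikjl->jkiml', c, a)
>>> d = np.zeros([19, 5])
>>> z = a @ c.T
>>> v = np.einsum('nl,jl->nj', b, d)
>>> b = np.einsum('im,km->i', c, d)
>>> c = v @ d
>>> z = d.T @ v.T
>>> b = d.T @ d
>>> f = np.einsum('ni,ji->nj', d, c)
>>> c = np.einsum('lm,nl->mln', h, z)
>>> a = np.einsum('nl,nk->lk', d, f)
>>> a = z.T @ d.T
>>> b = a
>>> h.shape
(13, 23)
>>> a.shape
(13, 19)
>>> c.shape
(23, 13, 5)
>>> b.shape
(13, 19)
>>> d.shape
(19, 5)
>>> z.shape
(5, 13)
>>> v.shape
(13, 19)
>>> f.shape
(19, 13)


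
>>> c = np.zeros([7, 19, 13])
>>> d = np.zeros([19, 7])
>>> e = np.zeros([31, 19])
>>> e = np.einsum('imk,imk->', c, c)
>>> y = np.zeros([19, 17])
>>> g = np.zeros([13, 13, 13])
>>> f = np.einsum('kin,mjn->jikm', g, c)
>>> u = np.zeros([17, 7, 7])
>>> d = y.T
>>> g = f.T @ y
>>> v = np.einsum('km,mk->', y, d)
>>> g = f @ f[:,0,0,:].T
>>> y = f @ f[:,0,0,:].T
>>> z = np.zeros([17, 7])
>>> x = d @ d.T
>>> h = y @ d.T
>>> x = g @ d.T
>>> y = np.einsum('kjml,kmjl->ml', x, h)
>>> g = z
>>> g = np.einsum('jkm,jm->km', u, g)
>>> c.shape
(7, 19, 13)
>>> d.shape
(17, 19)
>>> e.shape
()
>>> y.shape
(13, 17)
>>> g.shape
(7, 7)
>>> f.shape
(19, 13, 13, 7)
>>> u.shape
(17, 7, 7)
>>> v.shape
()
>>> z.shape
(17, 7)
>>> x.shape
(19, 13, 13, 17)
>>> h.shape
(19, 13, 13, 17)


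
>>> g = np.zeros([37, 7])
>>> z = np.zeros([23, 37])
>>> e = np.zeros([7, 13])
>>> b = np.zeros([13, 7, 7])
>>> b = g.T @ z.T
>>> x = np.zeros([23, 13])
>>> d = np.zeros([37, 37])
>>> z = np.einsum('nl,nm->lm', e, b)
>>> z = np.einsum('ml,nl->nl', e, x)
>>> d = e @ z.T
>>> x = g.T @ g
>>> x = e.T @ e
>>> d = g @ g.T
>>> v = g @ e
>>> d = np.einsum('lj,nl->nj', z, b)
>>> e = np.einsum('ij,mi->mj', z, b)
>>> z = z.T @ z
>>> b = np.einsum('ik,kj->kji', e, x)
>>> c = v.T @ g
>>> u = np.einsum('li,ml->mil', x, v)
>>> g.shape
(37, 7)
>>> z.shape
(13, 13)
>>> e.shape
(7, 13)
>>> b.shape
(13, 13, 7)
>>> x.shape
(13, 13)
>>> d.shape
(7, 13)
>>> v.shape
(37, 13)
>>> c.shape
(13, 7)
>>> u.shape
(37, 13, 13)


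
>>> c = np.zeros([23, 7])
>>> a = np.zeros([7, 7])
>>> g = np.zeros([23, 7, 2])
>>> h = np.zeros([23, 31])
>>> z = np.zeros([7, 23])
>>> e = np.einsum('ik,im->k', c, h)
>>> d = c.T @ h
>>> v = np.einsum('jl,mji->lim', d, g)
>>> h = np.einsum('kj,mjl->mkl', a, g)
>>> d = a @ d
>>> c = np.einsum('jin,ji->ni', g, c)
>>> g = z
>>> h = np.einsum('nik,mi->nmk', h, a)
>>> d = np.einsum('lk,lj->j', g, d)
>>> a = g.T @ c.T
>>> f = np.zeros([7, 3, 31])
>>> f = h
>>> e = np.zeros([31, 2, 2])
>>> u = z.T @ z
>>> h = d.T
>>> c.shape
(2, 7)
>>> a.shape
(23, 2)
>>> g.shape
(7, 23)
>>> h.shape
(31,)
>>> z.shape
(7, 23)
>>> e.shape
(31, 2, 2)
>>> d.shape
(31,)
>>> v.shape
(31, 2, 23)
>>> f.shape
(23, 7, 2)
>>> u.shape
(23, 23)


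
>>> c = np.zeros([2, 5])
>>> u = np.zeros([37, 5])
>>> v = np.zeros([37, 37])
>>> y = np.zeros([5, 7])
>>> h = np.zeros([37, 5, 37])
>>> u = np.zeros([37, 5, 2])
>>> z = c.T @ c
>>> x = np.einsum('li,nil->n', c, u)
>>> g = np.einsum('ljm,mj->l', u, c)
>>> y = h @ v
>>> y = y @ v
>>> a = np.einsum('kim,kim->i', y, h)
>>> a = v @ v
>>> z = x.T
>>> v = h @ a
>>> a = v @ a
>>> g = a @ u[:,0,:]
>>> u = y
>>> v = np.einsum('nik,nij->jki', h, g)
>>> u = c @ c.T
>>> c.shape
(2, 5)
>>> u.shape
(2, 2)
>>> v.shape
(2, 37, 5)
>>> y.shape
(37, 5, 37)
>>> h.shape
(37, 5, 37)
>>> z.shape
(37,)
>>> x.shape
(37,)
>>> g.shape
(37, 5, 2)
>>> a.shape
(37, 5, 37)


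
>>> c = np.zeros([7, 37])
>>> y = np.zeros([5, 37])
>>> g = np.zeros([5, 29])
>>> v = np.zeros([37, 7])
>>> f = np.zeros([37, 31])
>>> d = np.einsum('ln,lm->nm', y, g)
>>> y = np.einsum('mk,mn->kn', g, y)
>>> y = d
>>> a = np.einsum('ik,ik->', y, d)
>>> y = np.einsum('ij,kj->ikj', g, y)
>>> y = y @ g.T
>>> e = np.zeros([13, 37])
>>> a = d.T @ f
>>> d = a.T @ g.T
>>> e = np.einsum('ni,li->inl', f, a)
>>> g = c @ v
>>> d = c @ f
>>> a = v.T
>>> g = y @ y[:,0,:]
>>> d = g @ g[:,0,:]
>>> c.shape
(7, 37)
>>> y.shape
(5, 37, 5)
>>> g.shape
(5, 37, 5)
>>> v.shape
(37, 7)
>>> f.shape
(37, 31)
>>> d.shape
(5, 37, 5)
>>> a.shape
(7, 37)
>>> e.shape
(31, 37, 29)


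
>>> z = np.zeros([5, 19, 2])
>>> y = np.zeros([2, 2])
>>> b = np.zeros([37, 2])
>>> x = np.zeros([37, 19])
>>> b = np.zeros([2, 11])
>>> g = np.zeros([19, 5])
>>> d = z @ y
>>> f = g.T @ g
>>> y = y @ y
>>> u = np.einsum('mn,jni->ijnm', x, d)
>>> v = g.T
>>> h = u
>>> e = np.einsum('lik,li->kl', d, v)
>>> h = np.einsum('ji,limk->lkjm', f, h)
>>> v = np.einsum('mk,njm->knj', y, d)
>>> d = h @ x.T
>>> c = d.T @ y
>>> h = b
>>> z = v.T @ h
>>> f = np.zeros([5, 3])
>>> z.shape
(19, 5, 11)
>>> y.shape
(2, 2)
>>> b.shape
(2, 11)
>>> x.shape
(37, 19)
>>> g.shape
(19, 5)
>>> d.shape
(2, 37, 5, 37)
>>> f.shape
(5, 3)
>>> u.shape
(2, 5, 19, 37)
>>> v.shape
(2, 5, 19)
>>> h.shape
(2, 11)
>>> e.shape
(2, 5)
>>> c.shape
(37, 5, 37, 2)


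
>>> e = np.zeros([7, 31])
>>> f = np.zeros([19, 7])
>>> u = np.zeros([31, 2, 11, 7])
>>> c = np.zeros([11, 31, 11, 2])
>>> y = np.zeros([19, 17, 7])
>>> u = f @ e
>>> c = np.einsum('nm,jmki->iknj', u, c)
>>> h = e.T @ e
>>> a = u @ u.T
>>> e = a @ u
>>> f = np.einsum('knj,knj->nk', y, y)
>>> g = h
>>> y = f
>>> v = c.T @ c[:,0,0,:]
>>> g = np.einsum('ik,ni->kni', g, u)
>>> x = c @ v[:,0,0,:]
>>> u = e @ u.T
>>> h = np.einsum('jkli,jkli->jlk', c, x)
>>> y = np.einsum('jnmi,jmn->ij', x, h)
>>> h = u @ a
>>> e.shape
(19, 31)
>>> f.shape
(17, 19)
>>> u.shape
(19, 19)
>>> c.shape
(2, 11, 19, 11)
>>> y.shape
(11, 2)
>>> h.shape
(19, 19)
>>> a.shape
(19, 19)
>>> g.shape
(31, 19, 31)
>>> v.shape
(11, 19, 11, 11)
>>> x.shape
(2, 11, 19, 11)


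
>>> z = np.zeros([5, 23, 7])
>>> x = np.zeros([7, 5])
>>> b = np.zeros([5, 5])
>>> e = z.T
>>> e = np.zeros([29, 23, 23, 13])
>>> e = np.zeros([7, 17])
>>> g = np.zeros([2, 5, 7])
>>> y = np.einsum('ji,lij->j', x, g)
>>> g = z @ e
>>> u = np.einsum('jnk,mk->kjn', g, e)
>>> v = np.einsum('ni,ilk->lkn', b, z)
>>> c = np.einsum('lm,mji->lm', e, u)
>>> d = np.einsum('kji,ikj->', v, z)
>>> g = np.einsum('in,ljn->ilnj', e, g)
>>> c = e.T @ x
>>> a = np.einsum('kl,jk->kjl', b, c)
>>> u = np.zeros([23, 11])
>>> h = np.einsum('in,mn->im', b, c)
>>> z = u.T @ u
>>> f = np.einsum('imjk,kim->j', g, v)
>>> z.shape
(11, 11)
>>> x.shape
(7, 5)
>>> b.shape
(5, 5)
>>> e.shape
(7, 17)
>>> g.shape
(7, 5, 17, 23)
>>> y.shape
(7,)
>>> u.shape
(23, 11)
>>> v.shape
(23, 7, 5)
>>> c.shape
(17, 5)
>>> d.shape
()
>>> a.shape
(5, 17, 5)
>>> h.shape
(5, 17)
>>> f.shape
(17,)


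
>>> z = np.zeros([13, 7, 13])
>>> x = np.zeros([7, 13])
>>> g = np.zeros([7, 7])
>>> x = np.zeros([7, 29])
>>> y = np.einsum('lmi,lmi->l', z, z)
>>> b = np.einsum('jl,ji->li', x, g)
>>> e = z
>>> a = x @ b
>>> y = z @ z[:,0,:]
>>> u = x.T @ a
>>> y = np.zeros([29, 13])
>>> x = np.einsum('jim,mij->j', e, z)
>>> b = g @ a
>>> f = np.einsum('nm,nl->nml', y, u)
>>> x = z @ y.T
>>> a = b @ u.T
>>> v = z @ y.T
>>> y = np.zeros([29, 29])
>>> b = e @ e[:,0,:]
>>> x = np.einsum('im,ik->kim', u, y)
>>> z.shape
(13, 7, 13)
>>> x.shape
(29, 29, 7)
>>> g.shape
(7, 7)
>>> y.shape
(29, 29)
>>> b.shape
(13, 7, 13)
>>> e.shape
(13, 7, 13)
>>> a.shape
(7, 29)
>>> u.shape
(29, 7)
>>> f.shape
(29, 13, 7)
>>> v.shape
(13, 7, 29)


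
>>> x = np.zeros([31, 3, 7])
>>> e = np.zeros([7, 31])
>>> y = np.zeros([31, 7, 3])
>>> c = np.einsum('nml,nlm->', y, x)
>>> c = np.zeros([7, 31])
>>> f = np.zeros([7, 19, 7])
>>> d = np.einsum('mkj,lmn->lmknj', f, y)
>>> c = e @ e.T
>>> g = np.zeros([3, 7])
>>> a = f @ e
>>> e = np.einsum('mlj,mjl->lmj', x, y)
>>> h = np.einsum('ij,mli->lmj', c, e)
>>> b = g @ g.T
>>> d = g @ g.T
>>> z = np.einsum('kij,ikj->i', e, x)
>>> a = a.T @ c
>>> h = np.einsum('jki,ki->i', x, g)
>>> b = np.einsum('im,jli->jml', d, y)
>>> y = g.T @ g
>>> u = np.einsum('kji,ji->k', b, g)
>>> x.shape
(31, 3, 7)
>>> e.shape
(3, 31, 7)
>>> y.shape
(7, 7)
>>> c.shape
(7, 7)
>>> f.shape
(7, 19, 7)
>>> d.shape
(3, 3)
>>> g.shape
(3, 7)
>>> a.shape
(31, 19, 7)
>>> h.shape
(7,)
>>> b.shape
(31, 3, 7)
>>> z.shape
(31,)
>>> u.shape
(31,)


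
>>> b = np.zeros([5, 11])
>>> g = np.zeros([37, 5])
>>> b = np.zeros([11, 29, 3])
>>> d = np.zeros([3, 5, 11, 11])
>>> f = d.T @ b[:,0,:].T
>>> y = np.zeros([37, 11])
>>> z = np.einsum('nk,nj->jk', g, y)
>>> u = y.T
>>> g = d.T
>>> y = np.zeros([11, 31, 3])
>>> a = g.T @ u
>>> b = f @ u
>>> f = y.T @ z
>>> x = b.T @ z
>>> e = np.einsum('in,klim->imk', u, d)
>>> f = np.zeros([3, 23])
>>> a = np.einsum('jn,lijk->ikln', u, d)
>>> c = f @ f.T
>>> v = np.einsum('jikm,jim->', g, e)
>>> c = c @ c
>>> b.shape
(11, 11, 5, 37)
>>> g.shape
(11, 11, 5, 3)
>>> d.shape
(3, 5, 11, 11)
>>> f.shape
(3, 23)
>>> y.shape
(11, 31, 3)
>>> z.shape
(11, 5)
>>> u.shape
(11, 37)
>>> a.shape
(5, 11, 3, 37)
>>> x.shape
(37, 5, 11, 5)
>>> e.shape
(11, 11, 3)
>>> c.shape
(3, 3)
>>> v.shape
()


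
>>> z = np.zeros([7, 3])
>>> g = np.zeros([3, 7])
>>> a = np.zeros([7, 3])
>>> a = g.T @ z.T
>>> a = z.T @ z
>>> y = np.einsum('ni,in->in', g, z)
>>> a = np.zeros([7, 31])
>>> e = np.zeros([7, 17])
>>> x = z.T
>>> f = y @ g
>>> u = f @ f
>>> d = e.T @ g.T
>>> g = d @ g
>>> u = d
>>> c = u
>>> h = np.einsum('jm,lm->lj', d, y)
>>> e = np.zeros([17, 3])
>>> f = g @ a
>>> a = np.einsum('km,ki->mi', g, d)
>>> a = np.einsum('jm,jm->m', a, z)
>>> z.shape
(7, 3)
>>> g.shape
(17, 7)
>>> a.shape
(3,)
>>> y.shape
(7, 3)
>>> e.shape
(17, 3)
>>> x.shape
(3, 7)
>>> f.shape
(17, 31)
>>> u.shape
(17, 3)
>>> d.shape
(17, 3)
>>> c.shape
(17, 3)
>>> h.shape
(7, 17)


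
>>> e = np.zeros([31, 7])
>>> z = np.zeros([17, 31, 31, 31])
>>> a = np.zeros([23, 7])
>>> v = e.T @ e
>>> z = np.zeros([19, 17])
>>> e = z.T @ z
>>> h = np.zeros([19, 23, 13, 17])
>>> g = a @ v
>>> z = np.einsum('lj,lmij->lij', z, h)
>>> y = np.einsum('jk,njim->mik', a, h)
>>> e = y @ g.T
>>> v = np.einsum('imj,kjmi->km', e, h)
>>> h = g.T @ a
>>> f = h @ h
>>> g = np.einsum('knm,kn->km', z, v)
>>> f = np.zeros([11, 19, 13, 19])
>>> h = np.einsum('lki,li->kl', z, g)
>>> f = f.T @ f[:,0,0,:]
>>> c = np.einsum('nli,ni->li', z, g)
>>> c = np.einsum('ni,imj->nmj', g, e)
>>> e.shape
(17, 13, 23)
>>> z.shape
(19, 13, 17)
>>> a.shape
(23, 7)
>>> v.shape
(19, 13)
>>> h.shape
(13, 19)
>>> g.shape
(19, 17)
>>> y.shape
(17, 13, 7)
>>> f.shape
(19, 13, 19, 19)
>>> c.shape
(19, 13, 23)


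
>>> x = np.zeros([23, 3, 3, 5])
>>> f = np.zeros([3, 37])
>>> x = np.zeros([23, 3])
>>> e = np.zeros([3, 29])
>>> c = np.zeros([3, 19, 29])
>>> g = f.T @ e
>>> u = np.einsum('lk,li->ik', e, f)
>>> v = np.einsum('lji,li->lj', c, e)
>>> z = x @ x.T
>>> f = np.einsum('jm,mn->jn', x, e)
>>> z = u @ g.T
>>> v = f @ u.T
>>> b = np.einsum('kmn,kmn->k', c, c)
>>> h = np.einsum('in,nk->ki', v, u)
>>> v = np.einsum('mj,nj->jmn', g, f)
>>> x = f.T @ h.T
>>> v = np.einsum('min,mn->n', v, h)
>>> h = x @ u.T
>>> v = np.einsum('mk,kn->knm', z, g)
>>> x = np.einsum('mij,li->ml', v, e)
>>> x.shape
(37, 3)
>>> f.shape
(23, 29)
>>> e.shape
(3, 29)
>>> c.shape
(3, 19, 29)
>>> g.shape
(37, 29)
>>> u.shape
(37, 29)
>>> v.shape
(37, 29, 37)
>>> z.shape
(37, 37)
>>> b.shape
(3,)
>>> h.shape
(29, 37)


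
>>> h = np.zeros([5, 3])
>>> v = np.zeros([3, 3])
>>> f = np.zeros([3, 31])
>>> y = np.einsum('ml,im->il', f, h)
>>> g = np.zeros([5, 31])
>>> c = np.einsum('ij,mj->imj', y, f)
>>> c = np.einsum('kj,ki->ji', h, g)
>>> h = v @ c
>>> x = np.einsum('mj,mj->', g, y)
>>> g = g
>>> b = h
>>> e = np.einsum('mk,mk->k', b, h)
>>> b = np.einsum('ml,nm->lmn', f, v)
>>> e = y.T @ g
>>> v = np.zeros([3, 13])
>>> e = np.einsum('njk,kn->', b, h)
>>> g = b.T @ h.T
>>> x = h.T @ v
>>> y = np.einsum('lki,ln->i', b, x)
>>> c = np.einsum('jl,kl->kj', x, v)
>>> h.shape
(3, 31)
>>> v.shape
(3, 13)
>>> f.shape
(3, 31)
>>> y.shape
(3,)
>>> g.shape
(3, 3, 3)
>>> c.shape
(3, 31)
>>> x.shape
(31, 13)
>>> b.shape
(31, 3, 3)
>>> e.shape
()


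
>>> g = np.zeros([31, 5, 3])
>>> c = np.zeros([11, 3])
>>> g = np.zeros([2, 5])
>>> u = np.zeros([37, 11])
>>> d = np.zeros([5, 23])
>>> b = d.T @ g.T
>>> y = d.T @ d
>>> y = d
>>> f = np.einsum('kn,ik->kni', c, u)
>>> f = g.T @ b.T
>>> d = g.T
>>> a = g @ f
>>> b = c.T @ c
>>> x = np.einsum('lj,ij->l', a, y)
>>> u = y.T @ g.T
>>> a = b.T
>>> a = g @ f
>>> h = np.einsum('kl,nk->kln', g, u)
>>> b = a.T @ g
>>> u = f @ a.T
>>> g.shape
(2, 5)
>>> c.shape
(11, 3)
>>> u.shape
(5, 2)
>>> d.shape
(5, 2)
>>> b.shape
(23, 5)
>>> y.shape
(5, 23)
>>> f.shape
(5, 23)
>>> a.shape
(2, 23)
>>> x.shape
(2,)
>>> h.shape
(2, 5, 23)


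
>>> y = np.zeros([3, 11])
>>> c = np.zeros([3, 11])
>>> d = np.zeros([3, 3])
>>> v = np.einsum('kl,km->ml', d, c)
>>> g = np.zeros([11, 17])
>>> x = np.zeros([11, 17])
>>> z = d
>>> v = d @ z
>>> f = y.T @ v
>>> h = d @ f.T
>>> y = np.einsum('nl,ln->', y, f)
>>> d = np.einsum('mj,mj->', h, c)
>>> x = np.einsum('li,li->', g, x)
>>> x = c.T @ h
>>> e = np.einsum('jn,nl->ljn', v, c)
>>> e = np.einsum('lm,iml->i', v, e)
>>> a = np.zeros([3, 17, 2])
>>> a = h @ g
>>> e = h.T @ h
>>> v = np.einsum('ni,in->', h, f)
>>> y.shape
()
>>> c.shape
(3, 11)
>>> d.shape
()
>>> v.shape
()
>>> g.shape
(11, 17)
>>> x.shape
(11, 11)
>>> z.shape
(3, 3)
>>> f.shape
(11, 3)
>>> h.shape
(3, 11)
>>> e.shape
(11, 11)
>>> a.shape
(3, 17)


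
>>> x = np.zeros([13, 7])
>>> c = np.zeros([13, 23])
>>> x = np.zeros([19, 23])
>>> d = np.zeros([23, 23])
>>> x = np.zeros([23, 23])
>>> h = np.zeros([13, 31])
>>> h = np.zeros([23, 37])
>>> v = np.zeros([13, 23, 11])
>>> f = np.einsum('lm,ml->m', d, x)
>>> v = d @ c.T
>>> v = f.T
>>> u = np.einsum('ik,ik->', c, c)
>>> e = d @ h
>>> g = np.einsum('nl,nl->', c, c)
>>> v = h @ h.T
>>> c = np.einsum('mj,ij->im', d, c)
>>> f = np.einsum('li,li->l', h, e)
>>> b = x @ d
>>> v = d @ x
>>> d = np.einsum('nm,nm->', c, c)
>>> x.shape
(23, 23)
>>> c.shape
(13, 23)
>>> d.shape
()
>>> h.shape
(23, 37)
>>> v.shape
(23, 23)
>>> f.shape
(23,)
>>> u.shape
()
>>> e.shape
(23, 37)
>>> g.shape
()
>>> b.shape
(23, 23)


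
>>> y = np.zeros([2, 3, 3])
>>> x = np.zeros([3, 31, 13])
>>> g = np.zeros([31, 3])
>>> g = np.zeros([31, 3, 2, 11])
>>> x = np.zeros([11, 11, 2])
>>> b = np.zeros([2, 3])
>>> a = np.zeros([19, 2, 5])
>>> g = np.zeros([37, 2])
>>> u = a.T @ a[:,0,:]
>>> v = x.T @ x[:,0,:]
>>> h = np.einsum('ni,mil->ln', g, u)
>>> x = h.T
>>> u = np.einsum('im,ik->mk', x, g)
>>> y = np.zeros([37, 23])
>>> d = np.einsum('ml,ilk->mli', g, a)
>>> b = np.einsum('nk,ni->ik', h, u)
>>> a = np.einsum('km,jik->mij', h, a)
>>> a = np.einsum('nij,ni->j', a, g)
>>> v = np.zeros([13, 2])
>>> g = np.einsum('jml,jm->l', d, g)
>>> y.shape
(37, 23)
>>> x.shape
(37, 5)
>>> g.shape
(19,)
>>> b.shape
(2, 37)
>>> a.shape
(19,)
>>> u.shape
(5, 2)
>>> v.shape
(13, 2)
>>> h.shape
(5, 37)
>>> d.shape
(37, 2, 19)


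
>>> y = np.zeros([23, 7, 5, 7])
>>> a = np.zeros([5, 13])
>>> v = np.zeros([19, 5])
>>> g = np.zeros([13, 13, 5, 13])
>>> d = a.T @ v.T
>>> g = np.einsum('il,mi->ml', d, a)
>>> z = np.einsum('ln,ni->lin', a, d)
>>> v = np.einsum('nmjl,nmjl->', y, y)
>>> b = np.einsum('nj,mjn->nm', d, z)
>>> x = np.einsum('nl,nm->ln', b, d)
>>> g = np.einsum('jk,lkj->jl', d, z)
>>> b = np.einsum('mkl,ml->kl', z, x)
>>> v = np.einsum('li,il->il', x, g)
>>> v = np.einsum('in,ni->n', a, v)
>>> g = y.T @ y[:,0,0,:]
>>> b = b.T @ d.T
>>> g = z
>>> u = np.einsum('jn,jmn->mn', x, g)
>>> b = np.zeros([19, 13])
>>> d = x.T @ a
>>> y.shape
(23, 7, 5, 7)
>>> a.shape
(5, 13)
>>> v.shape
(13,)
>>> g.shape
(5, 19, 13)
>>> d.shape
(13, 13)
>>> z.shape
(5, 19, 13)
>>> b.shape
(19, 13)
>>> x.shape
(5, 13)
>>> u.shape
(19, 13)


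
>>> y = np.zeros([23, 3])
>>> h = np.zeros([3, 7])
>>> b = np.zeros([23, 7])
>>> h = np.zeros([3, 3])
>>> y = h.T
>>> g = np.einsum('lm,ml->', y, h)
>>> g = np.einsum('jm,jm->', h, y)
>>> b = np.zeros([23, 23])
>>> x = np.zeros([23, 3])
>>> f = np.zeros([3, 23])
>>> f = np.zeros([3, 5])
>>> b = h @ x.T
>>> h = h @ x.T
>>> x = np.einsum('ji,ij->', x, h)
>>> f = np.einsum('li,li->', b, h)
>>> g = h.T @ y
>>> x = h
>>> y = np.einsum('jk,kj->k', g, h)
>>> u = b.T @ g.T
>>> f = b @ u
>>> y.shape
(3,)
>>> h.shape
(3, 23)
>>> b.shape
(3, 23)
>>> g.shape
(23, 3)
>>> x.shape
(3, 23)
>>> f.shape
(3, 23)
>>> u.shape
(23, 23)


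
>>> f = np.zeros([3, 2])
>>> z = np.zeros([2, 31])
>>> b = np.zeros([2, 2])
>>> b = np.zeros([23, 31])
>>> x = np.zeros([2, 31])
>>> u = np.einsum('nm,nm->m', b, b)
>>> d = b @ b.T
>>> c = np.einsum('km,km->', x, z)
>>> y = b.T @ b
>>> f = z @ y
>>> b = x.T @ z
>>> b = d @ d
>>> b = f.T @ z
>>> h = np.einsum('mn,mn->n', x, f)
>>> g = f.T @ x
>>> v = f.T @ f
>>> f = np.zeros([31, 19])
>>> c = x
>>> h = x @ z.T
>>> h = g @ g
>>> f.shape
(31, 19)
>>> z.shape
(2, 31)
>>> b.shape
(31, 31)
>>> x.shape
(2, 31)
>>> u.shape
(31,)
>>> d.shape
(23, 23)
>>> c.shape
(2, 31)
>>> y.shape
(31, 31)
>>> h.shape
(31, 31)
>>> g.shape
(31, 31)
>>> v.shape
(31, 31)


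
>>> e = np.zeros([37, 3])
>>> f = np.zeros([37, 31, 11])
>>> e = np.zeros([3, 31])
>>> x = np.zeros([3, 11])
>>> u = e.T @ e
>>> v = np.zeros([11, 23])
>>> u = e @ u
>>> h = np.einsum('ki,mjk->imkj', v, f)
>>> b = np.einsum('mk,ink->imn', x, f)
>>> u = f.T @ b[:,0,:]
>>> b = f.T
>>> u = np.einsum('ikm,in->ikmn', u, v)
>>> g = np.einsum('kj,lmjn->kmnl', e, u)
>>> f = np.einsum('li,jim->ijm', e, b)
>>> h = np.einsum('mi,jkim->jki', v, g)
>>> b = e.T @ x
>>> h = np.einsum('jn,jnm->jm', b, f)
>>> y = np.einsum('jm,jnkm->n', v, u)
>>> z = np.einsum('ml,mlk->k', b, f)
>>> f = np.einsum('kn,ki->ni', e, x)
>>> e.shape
(3, 31)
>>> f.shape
(31, 11)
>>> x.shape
(3, 11)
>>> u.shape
(11, 31, 31, 23)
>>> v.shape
(11, 23)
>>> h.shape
(31, 37)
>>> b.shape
(31, 11)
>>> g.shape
(3, 31, 23, 11)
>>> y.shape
(31,)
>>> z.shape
(37,)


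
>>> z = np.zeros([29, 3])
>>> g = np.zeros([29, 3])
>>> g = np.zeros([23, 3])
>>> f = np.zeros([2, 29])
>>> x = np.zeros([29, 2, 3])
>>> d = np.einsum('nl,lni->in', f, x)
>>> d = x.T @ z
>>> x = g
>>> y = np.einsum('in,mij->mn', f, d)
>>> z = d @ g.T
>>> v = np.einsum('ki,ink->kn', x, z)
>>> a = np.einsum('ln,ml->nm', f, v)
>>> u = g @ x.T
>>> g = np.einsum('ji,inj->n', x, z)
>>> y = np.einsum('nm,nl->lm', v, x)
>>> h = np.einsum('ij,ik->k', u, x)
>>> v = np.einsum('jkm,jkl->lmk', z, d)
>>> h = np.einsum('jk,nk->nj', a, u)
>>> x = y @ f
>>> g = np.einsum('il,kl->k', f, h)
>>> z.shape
(3, 2, 23)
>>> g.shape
(23,)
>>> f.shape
(2, 29)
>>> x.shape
(3, 29)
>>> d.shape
(3, 2, 3)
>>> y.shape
(3, 2)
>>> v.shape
(3, 23, 2)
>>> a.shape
(29, 23)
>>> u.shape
(23, 23)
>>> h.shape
(23, 29)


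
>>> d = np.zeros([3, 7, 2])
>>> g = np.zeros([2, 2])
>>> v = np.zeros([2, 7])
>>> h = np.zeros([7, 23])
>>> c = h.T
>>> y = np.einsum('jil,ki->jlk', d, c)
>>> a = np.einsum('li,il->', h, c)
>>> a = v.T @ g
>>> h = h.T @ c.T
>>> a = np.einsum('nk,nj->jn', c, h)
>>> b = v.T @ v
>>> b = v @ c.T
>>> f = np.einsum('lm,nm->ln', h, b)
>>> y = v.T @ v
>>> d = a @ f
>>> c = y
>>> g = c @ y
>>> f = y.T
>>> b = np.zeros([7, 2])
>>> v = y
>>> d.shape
(23, 2)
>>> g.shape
(7, 7)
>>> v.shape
(7, 7)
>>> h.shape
(23, 23)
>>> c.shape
(7, 7)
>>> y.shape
(7, 7)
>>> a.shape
(23, 23)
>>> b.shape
(7, 2)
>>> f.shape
(7, 7)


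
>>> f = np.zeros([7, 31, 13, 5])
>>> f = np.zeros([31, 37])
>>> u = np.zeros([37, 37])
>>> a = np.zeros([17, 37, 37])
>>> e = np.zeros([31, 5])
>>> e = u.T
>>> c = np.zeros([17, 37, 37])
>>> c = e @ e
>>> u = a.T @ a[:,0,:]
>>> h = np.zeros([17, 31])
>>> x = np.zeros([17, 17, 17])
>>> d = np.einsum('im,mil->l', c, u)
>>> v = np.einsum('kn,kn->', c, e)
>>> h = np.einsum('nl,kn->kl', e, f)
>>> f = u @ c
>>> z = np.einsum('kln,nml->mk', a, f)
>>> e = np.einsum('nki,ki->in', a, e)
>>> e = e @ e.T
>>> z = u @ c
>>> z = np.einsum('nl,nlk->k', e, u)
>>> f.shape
(37, 37, 37)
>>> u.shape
(37, 37, 37)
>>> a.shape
(17, 37, 37)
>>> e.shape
(37, 37)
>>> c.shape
(37, 37)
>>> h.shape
(31, 37)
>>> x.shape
(17, 17, 17)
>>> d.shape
(37,)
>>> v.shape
()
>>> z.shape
(37,)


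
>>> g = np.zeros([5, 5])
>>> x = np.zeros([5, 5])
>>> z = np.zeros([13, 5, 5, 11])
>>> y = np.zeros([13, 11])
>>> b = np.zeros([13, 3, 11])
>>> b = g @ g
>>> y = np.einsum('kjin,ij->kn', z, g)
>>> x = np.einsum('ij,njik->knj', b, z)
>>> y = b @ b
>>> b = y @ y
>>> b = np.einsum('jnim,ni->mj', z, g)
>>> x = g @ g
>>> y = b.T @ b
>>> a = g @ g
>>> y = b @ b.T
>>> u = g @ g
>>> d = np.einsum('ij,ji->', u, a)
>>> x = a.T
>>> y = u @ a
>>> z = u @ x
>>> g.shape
(5, 5)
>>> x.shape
(5, 5)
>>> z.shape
(5, 5)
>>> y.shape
(5, 5)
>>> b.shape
(11, 13)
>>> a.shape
(5, 5)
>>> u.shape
(5, 5)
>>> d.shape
()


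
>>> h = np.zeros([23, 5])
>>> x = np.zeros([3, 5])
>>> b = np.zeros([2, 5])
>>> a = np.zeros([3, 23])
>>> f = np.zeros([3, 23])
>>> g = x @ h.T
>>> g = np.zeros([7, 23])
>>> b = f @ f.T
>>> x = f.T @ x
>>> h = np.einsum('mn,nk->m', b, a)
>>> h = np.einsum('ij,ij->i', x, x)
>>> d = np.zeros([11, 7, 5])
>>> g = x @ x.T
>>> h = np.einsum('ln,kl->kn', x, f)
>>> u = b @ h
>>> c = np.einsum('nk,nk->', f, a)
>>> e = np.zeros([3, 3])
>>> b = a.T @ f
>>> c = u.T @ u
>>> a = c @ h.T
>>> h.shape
(3, 5)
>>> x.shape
(23, 5)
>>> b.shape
(23, 23)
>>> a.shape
(5, 3)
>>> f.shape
(3, 23)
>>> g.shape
(23, 23)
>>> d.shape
(11, 7, 5)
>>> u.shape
(3, 5)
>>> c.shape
(5, 5)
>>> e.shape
(3, 3)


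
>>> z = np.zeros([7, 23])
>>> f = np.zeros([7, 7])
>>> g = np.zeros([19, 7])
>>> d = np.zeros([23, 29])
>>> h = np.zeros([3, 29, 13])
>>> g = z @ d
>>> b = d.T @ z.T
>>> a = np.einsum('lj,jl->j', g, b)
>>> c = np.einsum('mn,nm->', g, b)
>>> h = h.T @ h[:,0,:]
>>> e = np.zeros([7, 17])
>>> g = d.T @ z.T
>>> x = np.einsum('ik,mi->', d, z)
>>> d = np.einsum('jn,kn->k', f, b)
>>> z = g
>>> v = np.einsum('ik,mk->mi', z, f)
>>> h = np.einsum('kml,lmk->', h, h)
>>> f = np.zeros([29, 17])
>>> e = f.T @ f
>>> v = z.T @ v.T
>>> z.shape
(29, 7)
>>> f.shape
(29, 17)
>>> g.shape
(29, 7)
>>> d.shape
(29,)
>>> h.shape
()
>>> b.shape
(29, 7)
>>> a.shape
(29,)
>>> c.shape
()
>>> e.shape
(17, 17)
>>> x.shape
()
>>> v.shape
(7, 7)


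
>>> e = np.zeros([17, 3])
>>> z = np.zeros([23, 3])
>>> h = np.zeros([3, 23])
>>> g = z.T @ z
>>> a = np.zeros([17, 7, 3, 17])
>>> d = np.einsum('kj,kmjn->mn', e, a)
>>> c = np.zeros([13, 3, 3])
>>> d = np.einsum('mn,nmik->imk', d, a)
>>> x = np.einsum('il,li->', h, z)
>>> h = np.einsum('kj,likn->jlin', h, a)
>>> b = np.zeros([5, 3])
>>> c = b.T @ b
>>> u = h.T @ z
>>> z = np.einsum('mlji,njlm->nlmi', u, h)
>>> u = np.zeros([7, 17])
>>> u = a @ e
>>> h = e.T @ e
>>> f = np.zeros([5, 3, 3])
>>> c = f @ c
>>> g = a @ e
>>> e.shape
(17, 3)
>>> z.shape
(23, 7, 17, 3)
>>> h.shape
(3, 3)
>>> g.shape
(17, 7, 3, 3)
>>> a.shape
(17, 7, 3, 17)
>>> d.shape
(3, 7, 17)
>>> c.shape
(5, 3, 3)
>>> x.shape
()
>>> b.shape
(5, 3)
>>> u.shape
(17, 7, 3, 3)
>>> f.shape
(5, 3, 3)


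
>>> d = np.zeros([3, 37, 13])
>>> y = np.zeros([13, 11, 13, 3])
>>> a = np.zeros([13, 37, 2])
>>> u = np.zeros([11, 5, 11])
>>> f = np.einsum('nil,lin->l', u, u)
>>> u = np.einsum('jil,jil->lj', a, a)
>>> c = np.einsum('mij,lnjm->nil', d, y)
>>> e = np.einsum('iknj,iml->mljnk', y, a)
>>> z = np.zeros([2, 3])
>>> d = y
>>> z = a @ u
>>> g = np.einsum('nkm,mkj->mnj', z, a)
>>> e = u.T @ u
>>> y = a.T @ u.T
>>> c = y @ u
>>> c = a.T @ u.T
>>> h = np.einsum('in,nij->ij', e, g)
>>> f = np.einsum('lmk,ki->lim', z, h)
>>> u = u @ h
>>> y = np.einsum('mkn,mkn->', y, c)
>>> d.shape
(13, 11, 13, 3)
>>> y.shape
()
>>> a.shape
(13, 37, 2)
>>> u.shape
(2, 2)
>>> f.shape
(13, 2, 37)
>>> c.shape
(2, 37, 2)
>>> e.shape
(13, 13)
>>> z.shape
(13, 37, 13)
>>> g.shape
(13, 13, 2)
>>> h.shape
(13, 2)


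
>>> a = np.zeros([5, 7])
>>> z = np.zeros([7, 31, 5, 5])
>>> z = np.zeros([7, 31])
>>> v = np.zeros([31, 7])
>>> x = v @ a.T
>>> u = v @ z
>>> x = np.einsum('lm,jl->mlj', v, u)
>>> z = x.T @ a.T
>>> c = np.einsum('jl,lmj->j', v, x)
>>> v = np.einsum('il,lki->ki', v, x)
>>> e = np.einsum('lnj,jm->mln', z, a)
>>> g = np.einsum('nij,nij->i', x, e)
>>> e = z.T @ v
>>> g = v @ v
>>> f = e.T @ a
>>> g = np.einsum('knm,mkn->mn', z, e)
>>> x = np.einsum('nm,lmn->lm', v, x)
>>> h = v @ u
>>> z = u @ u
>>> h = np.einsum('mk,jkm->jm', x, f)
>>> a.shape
(5, 7)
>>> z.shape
(31, 31)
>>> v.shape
(31, 31)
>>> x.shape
(7, 31)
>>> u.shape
(31, 31)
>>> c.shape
(31,)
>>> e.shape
(5, 31, 31)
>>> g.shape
(5, 31)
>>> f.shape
(31, 31, 7)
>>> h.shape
(31, 7)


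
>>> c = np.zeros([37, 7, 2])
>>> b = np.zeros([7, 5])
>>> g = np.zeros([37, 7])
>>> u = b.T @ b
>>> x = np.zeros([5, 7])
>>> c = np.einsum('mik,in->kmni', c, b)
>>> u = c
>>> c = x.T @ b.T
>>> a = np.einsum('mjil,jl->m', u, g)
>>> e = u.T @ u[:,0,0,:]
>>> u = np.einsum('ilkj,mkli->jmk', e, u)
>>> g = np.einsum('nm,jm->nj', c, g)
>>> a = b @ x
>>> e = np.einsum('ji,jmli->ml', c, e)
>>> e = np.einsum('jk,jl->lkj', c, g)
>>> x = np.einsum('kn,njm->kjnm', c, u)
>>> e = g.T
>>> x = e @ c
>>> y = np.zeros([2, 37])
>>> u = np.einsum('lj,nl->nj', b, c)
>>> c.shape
(7, 7)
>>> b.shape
(7, 5)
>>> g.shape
(7, 37)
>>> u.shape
(7, 5)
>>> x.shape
(37, 7)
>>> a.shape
(7, 7)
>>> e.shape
(37, 7)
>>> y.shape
(2, 37)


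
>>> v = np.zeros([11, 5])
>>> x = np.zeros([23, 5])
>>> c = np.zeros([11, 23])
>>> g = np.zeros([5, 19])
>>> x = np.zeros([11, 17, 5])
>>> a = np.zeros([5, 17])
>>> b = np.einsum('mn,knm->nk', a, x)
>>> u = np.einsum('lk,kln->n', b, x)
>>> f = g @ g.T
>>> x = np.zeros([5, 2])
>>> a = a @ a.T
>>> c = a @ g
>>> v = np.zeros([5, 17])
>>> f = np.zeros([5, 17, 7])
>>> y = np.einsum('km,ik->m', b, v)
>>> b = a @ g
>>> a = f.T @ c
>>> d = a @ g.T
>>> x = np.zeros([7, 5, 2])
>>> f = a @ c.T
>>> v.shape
(5, 17)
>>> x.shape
(7, 5, 2)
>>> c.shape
(5, 19)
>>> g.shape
(5, 19)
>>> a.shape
(7, 17, 19)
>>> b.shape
(5, 19)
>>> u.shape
(5,)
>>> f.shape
(7, 17, 5)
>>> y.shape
(11,)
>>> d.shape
(7, 17, 5)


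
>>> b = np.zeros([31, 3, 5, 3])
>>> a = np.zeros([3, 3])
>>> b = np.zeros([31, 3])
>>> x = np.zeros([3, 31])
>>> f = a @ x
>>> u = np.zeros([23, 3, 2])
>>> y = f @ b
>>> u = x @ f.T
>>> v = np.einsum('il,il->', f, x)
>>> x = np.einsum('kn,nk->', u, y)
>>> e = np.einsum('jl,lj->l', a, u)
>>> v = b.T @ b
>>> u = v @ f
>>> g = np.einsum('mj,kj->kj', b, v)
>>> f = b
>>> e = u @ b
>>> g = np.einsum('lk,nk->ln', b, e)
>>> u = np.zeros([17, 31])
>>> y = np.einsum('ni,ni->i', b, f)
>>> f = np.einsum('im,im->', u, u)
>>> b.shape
(31, 3)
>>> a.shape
(3, 3)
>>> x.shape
()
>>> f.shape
()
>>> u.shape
(17, 31)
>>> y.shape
(3,)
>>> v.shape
(3, 3)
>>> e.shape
(3, 3)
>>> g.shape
(31, 3)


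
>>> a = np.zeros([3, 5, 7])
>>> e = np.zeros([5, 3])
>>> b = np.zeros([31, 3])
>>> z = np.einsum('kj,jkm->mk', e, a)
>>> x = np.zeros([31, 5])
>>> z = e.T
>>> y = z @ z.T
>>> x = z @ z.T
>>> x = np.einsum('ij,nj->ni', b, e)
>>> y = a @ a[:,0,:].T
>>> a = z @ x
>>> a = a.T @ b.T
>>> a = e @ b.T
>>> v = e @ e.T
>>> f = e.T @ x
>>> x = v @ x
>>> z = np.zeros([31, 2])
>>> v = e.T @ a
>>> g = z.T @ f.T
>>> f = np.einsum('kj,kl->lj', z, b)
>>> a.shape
(5, 31)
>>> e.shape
(5, 3)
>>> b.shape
(31, 3)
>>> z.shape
(31, 2)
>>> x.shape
(5, 31)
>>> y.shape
(3, 5, 3)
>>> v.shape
(3, 31)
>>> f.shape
(3, 2)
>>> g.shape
(2, 3)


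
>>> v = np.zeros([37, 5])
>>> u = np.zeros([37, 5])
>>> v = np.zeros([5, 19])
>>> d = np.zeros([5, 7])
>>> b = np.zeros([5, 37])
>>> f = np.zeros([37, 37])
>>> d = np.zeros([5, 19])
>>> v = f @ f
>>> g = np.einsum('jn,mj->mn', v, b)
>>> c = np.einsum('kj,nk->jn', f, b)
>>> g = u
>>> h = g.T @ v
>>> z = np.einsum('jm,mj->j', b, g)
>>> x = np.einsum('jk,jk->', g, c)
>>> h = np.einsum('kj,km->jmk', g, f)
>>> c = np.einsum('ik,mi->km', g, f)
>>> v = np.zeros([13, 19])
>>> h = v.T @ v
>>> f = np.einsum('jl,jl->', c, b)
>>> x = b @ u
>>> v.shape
(13, 19)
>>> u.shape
(37, 5)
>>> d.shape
(5, 19)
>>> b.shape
(5, 37)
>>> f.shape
()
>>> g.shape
(37, 5)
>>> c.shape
(5, 37)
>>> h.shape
(19, 19)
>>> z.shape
(5,)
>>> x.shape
(5, 5)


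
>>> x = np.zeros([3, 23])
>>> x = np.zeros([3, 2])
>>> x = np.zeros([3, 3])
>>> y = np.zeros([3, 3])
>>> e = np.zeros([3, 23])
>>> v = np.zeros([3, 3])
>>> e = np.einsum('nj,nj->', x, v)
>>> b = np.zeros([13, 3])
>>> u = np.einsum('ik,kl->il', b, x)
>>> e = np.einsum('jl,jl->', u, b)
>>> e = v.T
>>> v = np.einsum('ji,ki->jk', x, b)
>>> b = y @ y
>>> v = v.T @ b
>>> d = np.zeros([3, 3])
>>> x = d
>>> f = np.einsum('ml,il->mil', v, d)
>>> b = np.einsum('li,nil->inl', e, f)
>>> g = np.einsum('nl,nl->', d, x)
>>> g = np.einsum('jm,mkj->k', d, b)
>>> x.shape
(3, 3)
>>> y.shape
(3, 3)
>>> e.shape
(3, 3)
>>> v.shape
(13, 3)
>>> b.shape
(3, 13, 3)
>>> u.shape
(13, 3)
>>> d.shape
(3, 3)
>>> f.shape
(13, 3, 3)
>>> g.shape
(13,)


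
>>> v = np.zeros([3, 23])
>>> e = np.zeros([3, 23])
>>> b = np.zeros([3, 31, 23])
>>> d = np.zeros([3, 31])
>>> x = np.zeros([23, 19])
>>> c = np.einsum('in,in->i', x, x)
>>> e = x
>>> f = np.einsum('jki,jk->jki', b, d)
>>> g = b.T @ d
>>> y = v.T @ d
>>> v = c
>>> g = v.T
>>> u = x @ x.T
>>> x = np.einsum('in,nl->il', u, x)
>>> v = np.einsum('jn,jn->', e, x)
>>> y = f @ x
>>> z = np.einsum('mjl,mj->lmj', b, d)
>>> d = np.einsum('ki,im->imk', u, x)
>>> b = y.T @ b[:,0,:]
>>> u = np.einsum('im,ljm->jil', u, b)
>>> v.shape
()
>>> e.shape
(23, 19)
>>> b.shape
(19, 31, 23)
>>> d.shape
(23, 19, 23)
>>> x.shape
(23, 19)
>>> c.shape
(23,)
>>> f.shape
(3, 31, 23)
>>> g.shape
(23,)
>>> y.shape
(3, 31, 19)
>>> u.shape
(31, 23, 19)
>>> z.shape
(23, 3, 31)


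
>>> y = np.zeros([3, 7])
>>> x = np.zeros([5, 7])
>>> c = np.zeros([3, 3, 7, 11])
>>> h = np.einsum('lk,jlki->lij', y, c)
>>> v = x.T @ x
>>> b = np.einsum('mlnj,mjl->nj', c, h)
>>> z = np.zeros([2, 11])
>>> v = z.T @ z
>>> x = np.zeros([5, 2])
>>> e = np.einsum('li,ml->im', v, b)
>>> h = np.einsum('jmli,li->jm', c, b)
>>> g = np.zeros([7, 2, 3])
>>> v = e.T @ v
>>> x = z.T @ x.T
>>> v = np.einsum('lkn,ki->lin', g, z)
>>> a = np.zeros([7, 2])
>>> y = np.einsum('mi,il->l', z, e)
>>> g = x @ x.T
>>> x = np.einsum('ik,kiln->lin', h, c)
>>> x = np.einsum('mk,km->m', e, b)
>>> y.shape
(7,)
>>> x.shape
(11,)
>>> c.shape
(3, 3, 7, 11)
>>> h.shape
(3, 3)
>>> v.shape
(7, 11, 3)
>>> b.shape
(7, 11)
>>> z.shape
(2, 11)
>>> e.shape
(11, 7)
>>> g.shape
(11, 11)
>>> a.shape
(7, 2)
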